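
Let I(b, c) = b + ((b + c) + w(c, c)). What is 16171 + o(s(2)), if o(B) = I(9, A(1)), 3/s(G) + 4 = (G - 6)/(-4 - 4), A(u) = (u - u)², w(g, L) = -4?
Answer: 16185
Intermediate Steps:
A(u) = 0 (A(u) = 0² = 0)
s(G) = 3/(-13/4 - G/8) (s(G) = 3/(-4 + (G - 6)/(-4 - 4)) = 3/(-4 + (-6 + G)/(-8)) = 3/(-4 + (-6 + G)*(-⅛)) = 3/(-4 + (¾ - G/8)) = 3/(-13/4 - G/8))
I(b, c) = -4 + c + 2*b (I(b, c) = b + ((b + c) - 4) = b + (-4 + b + c) = -4 + c + 2*b)
o(B) = 14 (o(B) = -4 + 0 + 2*9 = -4 + 0 + 18 = 14)
16171 + o(s(2)) = 16171 + 14 = 16185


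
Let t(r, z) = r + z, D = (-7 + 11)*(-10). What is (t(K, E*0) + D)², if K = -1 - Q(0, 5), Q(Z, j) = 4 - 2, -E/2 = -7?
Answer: 1849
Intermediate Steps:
E = 14 (E = -2*(-7) = 14)
Q(Z, j) = 2
D = -40 (D = 4*(-10) = -40)
K = -3 (K = -1 - 1*2 = -1 - 2 = -3)
(t(K, E*0) + D)² = ((-3 + 14*0) - 40)² = ((-3 + 0) - 40)² = (-3 - 40)² = (-43)² = 1849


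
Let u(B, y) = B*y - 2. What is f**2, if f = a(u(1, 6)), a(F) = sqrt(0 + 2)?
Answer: 2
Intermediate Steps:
u(B, y) = -2 + B*y
a(F) = sqrt(2)
f = sqrt(2) ≈ 1.4142
f**2 = (sqrt(2))**2 = 2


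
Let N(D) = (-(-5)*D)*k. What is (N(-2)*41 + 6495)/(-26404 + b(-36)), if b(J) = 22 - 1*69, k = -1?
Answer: -6905/26451 ≈ -0.26105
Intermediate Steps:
b(J) = -47 (b(J) = 22 - 69 = -47)
N(D) = -5*D (N(D) = -(-5)*D*(-1) = (5*D)*(-1) = -5*D)
(N(-2)*41 + 6495)/(-26404 + b(-36)) = (-5*(-2)*41 + 6495)/(-26404 - 47) = (10*41 + 6495)/(-26451) = (410 + 6495)*(-1/26451) = 6905*(-1/26451) = -6905/26451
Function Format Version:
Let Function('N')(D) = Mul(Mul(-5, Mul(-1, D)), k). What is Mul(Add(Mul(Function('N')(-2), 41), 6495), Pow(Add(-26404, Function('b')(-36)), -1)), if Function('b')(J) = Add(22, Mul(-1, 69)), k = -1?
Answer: Rational(-6905, 26451) ≈ -0.26105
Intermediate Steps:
Function('b')(J) = -47 (Function('b')(J) = Add(22, -69) = -47)
Function('N')(D) = Mul(-5, D) (Function('N')(D) = Mul(Mul(-5, Mul(-1, D)), -1) = Mul(Mul(5, D), -1) = Mul(-5, D))
Mul(Add(Mul(Function('N')(-2), 41), 6495), Pow(Add(-26404, Function('b')(-36)), -1)) = Mul(Add(Mul(Mul(-5, -2), 41), 6495), Pow(Add(-26404, -47), -1)) = Mul(Add(Mul(10, 41), 6495), Pow(-26451, -1)) = Mul(Add(410, 6495), Rational(-1, 26451)) = Mul(6905, Rational(-1, 26451)) = Rational(-6905, 26451)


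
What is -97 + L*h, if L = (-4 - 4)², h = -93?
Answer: -6049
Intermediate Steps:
L = 64 (L = (-8)² = 64)
-97 + L*h = -97 + 64*(-93) = -97 - 5952 = -6049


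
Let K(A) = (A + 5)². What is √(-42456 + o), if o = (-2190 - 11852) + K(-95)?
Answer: I*√48398 ≈ 220.0*I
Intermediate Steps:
K(A) = (5 + A)²
o = -5942 (o = (-2190 - 11852) + (5 - 95)² = -14042 + (-90)² = -14042 + 8100 = -5942)
√(-42456 + o) = √(-42456 - 5942) = √(-48398) = I*√48398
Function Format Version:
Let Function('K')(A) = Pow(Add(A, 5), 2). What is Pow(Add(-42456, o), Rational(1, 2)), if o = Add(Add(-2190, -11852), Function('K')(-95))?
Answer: Mul(I, Pow(48398, Rational(1, 2))) ≈ Mul(220.00, I)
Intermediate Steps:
Function('K')(A) = Pow(Add(5, A), 2)
o = -5942 (o = Add(Add(-2190, -11852), Pow(Add(5, -95), 2)) = Add(-14042, Pow(-90, 2)) = Add(-14042, 8100) = -5942)
Pow(Add(-42456, o), Rational(1, 2)) = Pow(Add(-42456, -5942), Rational(1, 2)) = Pow(-48398, Rational(1, 2)) = Mul(I, Pow(48398, Rational(1, 2)))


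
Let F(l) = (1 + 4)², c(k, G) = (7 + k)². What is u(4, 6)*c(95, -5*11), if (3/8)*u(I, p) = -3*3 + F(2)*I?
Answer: 2524704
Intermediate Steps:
F(l) = 25 (F(l) = 5² = 25)
u(I, p) = -24 + 200*I/3 (u(I, p) = 8*(-3*3 + 25*I)/3 = 8*(-9 + 25*I)/3 = -24 + 200*I/3)
u(4, 6)*c(95, -5*11) = (-24 + (200/3)*4)*(7 + 95)² = (-24 + 800/3)*102² = (728/3)*10404 = 2524704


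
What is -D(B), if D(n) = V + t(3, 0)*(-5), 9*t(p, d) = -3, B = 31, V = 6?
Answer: -23/3 ≈ -7.6667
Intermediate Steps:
t(p, d) = -⅓ (t(p, d) = (⅑)*(-3) = -⅓)
D(n) = 23/3 (D(n) = 6 - ⅓*(-5) = 6 + 5/3 = 23/3)
-D(B) = -1*23/3 = -23/3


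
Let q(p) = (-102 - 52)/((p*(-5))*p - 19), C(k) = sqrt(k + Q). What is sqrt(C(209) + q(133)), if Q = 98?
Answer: sqrt(851466 + 489117456*sqrt(307))/22116 ≈ 4.1861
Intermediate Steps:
C(k) = sqrt(98 + k) (C(k) = sqrt(k + 98) = sqrt(98 + k))
q(p) = -154/(-19 - 5*p**2) (q(p) = -154/((-5*p)*p - 19) = -154/(-5*p**2 - 19) = -154/(-19 - 5*p**2))
sqrt(C(209) + q(133)) = sqrt(sqrt(98 + 209) + 154/(19 + 5*133**2)) = sqrt(sqrt(307) + 154/(19 + 5*17689)) = sqrt(sqrt(307) + 154/(19 + 88445)) = sqrt(sqrt(307) + 154/88464) = sqrt(sqrt(307) + 154*(1/88464)) = sqrt(sqrt(307) + 77/44232) = sqrt(77/44232 + sqrt(307))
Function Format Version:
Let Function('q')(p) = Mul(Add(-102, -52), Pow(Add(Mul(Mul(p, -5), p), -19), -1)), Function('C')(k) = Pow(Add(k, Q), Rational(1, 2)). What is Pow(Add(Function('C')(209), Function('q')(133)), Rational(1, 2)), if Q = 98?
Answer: Mul(Rational(1, 22116), Pow(Add(851466, Mul(489117456, Pow(307, Rational(1, 2)))), Rational(1, 2))) ≈ 4.1861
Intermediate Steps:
Function('C')(k) = Pow(Add(98, k), Rational(1, 2)) (Function('C')(k) = Pow(Add(k, 98), Rational(1, 2)) = Pow(Add(98, k), Rational(1, 2)))
Function('q')(p) = Mul(-154, Pow(Add(-19, Mul(-5, Pow(p, 2))), -1)) (Function('q')(p) = Mul(-154, Pow(Add(Mul(Mul(-5, p), p), -19), -1)) = Mul(-154, Pow(Add(Mul(-5, Pow(p, 2)), -19), -1)) = Mul(-154, Pow(Add(-19, Mul(-5, Pow(p, 2))), -1)))
Pow(Add(Function('C')(209), Function('q')(133)), Rational(1, 2)) = Pow(Add(Pow(Add(98, 209), Rational(1, 2)), Mul(154, Pow(Add(19, Mul(5, Pow(133, 2))), -1))), Rational(1, 2)) = Pow(Add(Pow(307, Rational(1, 2)), Mul(154, Pow(Add(19, Mul(5, 17689)), -1))), Rational(1, 2)) = Pow(Add(Pow(307, Rational(1, 2)), Mul(154, Pow(Add(19, 88445), -1))), Rational(1, 2)) = Pow(Add(Pow(307, Rational(1, 2)), Mul(154, Pow(88464, -1))), Rational(1, 2)) = Pow(Add(Pow(307, Rational(1, 2)), Mul(154, Rational(1, 88464))), Rational(1, 2)) = Pow(Add(Pow(307, Rational(1, 2)), Rational(77, 44232)), Rational(1, 2)) = Pow(Add(Rational(77, 44232), Pow(307, Rational(1, 2))), Rational(1, 2))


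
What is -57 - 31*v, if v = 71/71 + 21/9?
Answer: -481/3 ≈ -160.33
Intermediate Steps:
v = 10/3 (v = 71*(1/71) + 21*(1/9) = 1 + 7/3 = 10/3 ≈ 3.3333)
-57 - 31*v = -57 - 31*10/3 = -57 - 310/3 = -481/3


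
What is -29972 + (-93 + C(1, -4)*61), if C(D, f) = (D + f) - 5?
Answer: -30553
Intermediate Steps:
C(D, f) = -5 + D + f
-29972 + (-93 + C(1, -4)*61) = -29972 + (-93 + (-5 + 1 - 4)*61) = -29972 + (-93 - 8*61) = -29972 + (-93 - 488) = -29972 - 581 = -30553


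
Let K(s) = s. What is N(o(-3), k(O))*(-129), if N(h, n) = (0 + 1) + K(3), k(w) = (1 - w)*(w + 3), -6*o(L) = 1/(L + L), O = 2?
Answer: -516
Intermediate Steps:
o(L) = -1/(12*L) (o(L) = -1/(6*(L + L)) = -1/(2*L)/6 = -1/(12*L))
k(w) = (1 - w)*(3 + w)
N(h, n) = 4 (N(h, n) = (0 + 1) + 3 = 1 + 3 = 4)
N(o(-3), k(O))*(-129) = 4*(-129) = -516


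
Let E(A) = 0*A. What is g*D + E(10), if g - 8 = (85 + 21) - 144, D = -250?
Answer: 7500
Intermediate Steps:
E(A) = 0
g = -30 (g = 8 + ((85 + 21) - 144) = 8 + (106 - 144) = 8 - 38 = -30)
g*D + E(10) = -30*(-250) + 0 = 7500 + 0 = 7500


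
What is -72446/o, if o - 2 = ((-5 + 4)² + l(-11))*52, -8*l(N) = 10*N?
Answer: -72446/769 ≈ -94.208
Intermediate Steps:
l(N) = -5*N/4
o = 769 (o = 2 + ((-5 + 4)² - 5/4*(-11))*52 = 2 + ((-1)² + 55/4)*52 = 2 + (1 + 55/4)*52 = 2 + (59/4)*52 = 2 + 767 = 769)
-72446/o = -72446/769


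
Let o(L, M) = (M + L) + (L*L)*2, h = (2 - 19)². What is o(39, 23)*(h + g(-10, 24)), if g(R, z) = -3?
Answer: 887744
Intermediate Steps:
h = 289 (h = (-17)² = 289)
o(L, M) = L + M + 2*L² (o(L, M) = (L + M) + L²*2 = (L + M) + 2*L² = L + M + 2*L²)
o(39, 23)*(h + g(-10, 24)) = (39 + 23 + 2*39²)*(289 - 3) = (39 + 23 + 2*1521)*286 = (39 + 23 + 3042)*286 = 3104*286 = 887744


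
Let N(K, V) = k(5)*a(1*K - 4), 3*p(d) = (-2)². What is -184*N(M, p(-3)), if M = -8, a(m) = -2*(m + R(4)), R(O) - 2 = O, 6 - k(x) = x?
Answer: -2208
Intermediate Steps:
k(x) = 6 - x
p(d) = 4/3 (p(d) = (⅓)*(-2)² = (⅓)*4 = 4/3)
R(O) = 2 + O
a(m) = -12 - 2*m (a(m) = -2*(m + (2 + 4)) = -2*(m + 6) = -2*(6 + m) = -12 - 2*m)
N(K, V) = -4 - 2*K (N(K, V) = (6 - 1*5)*(-12 - 2*(1*K - 4)) = (6 - 5)*(-12 - 2*(K - 4)) = 1*(-12 - 2*(-4 + K)) = 1*(-12 + (8 - 2*K)) = 1*(-4 - 2*K) = -4 - 2*K)
-184*N(M, p(-3)) = -184*(-4 - 2*(-8)) = -184*(-4 + 16) = -184*12 = -2208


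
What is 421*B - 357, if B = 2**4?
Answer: 6379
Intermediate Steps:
B = 16
421*B - 357 = 421*16 - 357 = 6736 - 357 = 6379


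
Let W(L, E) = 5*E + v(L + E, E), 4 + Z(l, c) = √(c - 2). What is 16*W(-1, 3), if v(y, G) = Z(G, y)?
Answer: 176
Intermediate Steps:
Z(l, c) = -4 + √(-2 + c) (Z(l, c) = -4 + √(c - 2) = -4 + √(-2 + c))
v(y, G) = -4 + √(-2 + y)
W(L, E) = -4 + √(-2 + E + L) + 5*E (W(L, E) = 5*E + (-4 + √(-2 + (L + E))) = 5*E + (-4 + √(-2 + (E + L))) = 5*E + (-4 + √(-2 + E + L)) = -4 + √(-2 + E + L) + 5*E)
16*W(-1, 3) = 16*(-4 + √(-2 + 3 - 1) + 5*3) = 16*(-4 + √0 + 15) = 16*(-4 + 0 + 15) = 16*11 = 176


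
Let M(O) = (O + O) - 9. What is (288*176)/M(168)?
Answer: 16896/109 ≈ 155.01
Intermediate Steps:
M(O) = -9 + 2*O (M(O) = 2*O - 9 = -9 + 2*O)
(288*176)/M(168) = (288*176)/(-9 + 2*168) = 50688/(-9 + 336) = 50688/327 = 50688*(1/327) = 16896/109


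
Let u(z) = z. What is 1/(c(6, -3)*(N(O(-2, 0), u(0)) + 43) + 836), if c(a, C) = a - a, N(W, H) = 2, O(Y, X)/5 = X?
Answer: 1/836 ≈ 0.0011962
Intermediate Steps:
O(Y, X) = 5*X
c(a, C) = 0
1/(c(6, -3)*(N(O(-2, 0), u(0)) + 43) + 836) = 1/(0*(2 + 43) + 836) = 1/(0*45 + 836) = 1/(0 + 836) = 1/836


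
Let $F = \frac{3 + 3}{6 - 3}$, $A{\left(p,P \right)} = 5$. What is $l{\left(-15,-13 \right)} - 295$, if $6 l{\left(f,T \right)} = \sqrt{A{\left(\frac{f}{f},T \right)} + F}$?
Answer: $-295 + \frac{\sqrt{7}}{6} \approx -294.56$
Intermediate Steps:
$F = 2$ ($F = \frac{6}{3} = 6 \cdot \frac{1}{3} = 2$)
$l{\left(f,T \right)} = \frac{\sqrt{7}}{6}$ ($l{\left(f,T \right)} = \frac{\sqrt{5 + 2}}{6} = \frac{\sqrt{7}}{6}$)
$l{\left(-15,-13 \right)} - 295 = \frac{\sqrt{7}}{6} - 295 = -295 + \frac{\sqrt{7}}{6}$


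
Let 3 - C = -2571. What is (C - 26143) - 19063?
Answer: -42632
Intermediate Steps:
C = 2574 (C = 3 - 1*(-2571) = 3 + 2571 = 2574)
(C - 26143) - 19063 = (2574 - 26143) - 19063 = -23569 - 19063 = -42632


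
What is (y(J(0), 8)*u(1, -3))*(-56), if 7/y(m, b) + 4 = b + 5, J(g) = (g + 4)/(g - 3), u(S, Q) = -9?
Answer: 392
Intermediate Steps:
J(g) = (4 + g)/(-3 + g)
y(m, b) = 7/(1 + b) (y(m, b) = 7/(-4 + (b + 5)) = 7/(-4 + (5 + b)) = 7/(1 + b))
(y(J(0), 8)*u(1, -3))*(-56) = ((7/(1 + 8))*(-9))*(-56) = ((7/9)*(-9))*(-56) = -7*(-56) = 392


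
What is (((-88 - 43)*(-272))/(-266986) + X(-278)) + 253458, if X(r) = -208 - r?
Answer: 33844195488/133493 ≈ 2.5353e+5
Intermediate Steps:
(((-88 - 43)*(-272))/(-266986) + X(-278)) + 253458 = (((-88 - 43)*(-272))/(-266986) + (-208 - 1*(-278))) + 253458 = (-131*(-272)*(-1/266986) + (-208 + 278)) + 253458 = (35632*(-1/266986) + 70) + 253458 = (-17816/133493 + 70) + 253458 = 9326694/133493 + 253458 = 33844195488/133493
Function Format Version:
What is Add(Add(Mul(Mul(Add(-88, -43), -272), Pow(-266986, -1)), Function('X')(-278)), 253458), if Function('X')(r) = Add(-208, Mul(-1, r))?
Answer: Rational(33844195488, 133493) ≈ 2.5353e+5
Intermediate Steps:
Add(Add(Mul(Mul(Add(-88, -43), -272), Pow(-266986, -1)), Function('X')(-278)), 253458) = Add(Add(Mul(Mul(Add(-88, -43), -272), Pow(-266986, -1)), Add(-208, Mul(-1, -278))), 253458) = Add(Add(Mul(Mul(-131, -272), Rational(-1, 266986)), Add(-208, 278)), 253458) = Add(Add(Mul(35632, Rational(-1, 266986)), 70), 253458) = Add(Add(Rational(-17816, 133493), 70), 253458) = Add(Rational(9326694, 133493), 253458) = Rational(33844195488, 133493)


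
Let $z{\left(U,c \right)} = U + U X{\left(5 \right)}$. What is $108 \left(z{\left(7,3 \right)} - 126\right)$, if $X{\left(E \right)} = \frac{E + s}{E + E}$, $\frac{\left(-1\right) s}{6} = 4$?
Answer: $- \frac{71442}{5} \approx -14288.0$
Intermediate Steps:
$s = -24$ ($s = \left(-6\right) 4 = -24$)
$X{\left(E \right)} = \frac{-24 + E}{2 E}$ ($X{\left(E \right)} = \frac{E - 24}{E + E} = \frac{-24 + E}{2 E}$)
$z{\left(U,c \right)} = - \frac{9 U}{10}$ ($z{\left(U,c \right)} = U + U \frac{-24 + 5}{2 \cdot 5} = U + U \frac{1}{2} \cdot \frac{1}{5} \left(-19\right) = U + U \left(- \frac{19}{10}\right) = U - \frac{19 U}{10} = - \frac{9 U}{10}$)
$108 \left(z{\left(7,3 \right)} - 126\right) = 108 \left(\left(- \frac{9}{10}\right) 7 - 126\right) = 108 \left(- \frac{63}{10} - 126\right) = 108 \left(- \frac{1323}{10}\right) = - \frac{71442}{5}$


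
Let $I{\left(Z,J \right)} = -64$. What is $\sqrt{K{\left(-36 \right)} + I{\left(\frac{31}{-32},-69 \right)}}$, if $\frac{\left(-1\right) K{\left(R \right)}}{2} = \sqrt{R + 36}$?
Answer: $8 i \approx 8.0 i$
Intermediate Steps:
$K{\left(R \right)} = - 2 \sqrt{36 + R}$ ($K{\left(R \right)} = - 2 \sqrt{R + 36} = - 2 \sqrt{36 + R}$)
$\sqrt{K{\left(-36 \right)} + I{\left(\frac{31}{-32},-69 \right)}} = \sqrt{- 2 \sqrt{36 - 36} - 64} = \sqrt{- 2 \sqrt{0} - 64} = \sqrt{\left(-2\right) 0 - 64} = \sqrt{0 - 64} = \sqrt{-64} = 8 i$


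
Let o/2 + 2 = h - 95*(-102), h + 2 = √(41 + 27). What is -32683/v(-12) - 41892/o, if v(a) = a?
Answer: 191489772197/70363896 + 10473*√17/23454632 ≈ 2721.4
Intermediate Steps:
h = -2 + 2*√17 (h = -2 + √(41 + 27) = -2 + √68 = -2 + 2*√17 ≈ 6.2462)
o = 19372 + 4*√17 (o = -4 + 2*((-2 + 2*√17) - 95*(-102)) = -4 + 2*((-2 + 2*√17) + 9690) = -4 + 2*(9688 + 2*√17) = -4 + (19376 + 4*√17) = 19372 + 4*√17 ≈ 19389.)
-32683/v(-12) - 41892/o = -32683/(-12) - 41892/(19372 + 4*√17) = -32683*(-1/12) - 41892/(19372 + 4*√17) = 32683/12 - 41892/(19372 + 4*√17)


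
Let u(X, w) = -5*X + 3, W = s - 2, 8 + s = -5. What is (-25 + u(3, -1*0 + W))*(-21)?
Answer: 777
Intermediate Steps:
s = -13 (s = -8 - 5 = -13)
W = -15 (W = -13 - 2 = -15)
u(X, w) = 3 - 5*X
(-25 + u(3, -1*0 + W))*(-21) = (-25 + (3 - 5*3))*(-21) = (-25 + (3 - 15))*(-21) = (-25 - 12)*(-21) = -37*(-21) = 777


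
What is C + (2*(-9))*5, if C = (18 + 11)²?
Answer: 751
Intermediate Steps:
C = 841 (C = 29² = 841)
C + (2*(-9))*5 = 841 + (2*(-9))*5 = 841 - 18*5 = 841 - 90 = 751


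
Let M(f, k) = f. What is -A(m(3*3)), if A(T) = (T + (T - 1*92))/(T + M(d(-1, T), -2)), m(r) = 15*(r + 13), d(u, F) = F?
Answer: -142/165 ≈ -0.86061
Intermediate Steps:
m(r) = 195 + 15*r (m(r) = 15*(13 + r) = 195 + 15*r)
A(T) = (-92 + 2*T)/(2*T) (A(T) = (T + (T - 1*92))/(T + T) = (T + (T - 92))/((2*T)) = (T + (-92 + T))*(1/(2*T)) = (-92 + 2*T)*(1/(2*T)) = (-92 + 2*T)/(2*T))
-A(m(3*3)) = -(-46 + (195 + 15*(3*3)))/(195 + 15*(3*3)) = -(-46 + (195 + 15*9))/(195 + 15*9) = -(-46 + (195 + 135))/(195 + 135) = -(-46 + 330)/330 = -284/330 = -1*142/165 = -142/165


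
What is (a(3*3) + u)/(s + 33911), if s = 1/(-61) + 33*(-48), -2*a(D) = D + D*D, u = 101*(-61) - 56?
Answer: -190991/985973 ≈ -0.19371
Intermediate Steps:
u = -6217 (u = -6161 - 56 = -6217)
a(D) = -D/2 - D**2/2 (a(D) = -(D + D*D)/2 = -(D + D**2)/2 = -D/2 - D**2/2)
s = -96625/61 (s = -1/61 - 1584 = -96625/61 ≈ -1584.0)
(a(3*3) + u)/(s + 33911) = (-3*3*(1 + 3*3)/2 - 6217)/(-96625/61 + 33911) = (-1/2*9*(1 + 9) - 6217)/(1971946/61) = (-1/2*9*10 - 6217)*(61/1971946) = (-45 - 6217)*(61/1971946) = -6262*61/1971946 = -190991/985973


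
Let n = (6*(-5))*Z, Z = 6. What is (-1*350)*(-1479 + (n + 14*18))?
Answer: 492450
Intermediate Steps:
n = -180 (n = (6*(-5))*6 = -30*6 = -180)
(-1*350)*(-1479 + (n + 14*18)) = (-1*350)*(-1479 + (-180 + 14*18)) = -350*(-1479 + (-180 + 252)) = -350*(-1479 + 72) = -350*(-1407) = 492450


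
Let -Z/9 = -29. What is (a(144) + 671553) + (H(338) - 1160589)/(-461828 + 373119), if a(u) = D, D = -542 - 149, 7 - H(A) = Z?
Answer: 59512658001/88709 ≈ 6.7088e+5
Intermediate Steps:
Z = 261 (Z = -9*(-29) = 261)
H(A) = -254 (H(A) = 7 - 1*261 = 7 - 261 = -254)
D = -691
a(u) = -691
(a(144) + 671553) + (H(338) - 1160589)/(-461828 + 373119) = (-691 + 671553) + (-254 - 1160589)/(-461828 + 373119) = 670862 - 1160843/(-88709) = 670862 - 1160843*(-1/88709) = 670862 + 1160843/88709 = 59512658001/88709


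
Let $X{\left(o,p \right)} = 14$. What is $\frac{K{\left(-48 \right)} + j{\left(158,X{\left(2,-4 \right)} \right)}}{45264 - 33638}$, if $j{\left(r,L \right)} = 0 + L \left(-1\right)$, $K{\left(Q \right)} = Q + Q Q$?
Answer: $\frac{1121}{5813} \approx 0.19284$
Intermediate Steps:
$K{\left(Q \right)} = Q + Q^{2}$
$j{\left(r,L \right)} = - L$ ($j{\left(r,L \right)} = 0 - L = - L$)
$\frac{K{\left(-48 \right)} + j{\left(158,X{\left(2,-4 \right)} \right)}}{45264 - 33638} = \frac{- 48 \left(1 - 48\right) - 14}{45264 - 33638} = \frac{\left(-48\right) \left(-47\right) - 14}{11626} = \left(2256 - 14\right) \frac{1}{11626} = 2242 \cdot \frac{1}{11626} = \frac{1121}{5813}$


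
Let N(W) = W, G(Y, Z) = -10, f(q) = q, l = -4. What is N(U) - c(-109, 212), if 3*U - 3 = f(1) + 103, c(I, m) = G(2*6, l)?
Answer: 137/3 ≈ 45.667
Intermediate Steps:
c(I, m) = -10
U = 107/3 (U = 1 + (1 + 103)/3 = 1 + (⅓)*104 = 1 + 104/3 = 107/3 ≈ 35.667)
N(U) - c(-109, 212) = 107/3 - 1*(-10) = 107/3 + 10 = 137/3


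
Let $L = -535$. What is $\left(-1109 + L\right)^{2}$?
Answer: $2702736$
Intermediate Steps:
$\left(-1109 + L\right)^{2} = \left(-1109 - 535\right)^{2} = \left(-1644\right)^{2} = 2702736$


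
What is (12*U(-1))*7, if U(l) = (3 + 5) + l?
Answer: 588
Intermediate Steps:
U(l) = 8 + l
(12*U(-1))*7 = (12*(8 - 1))*7 = (12*7)*7 = 84*7 = 588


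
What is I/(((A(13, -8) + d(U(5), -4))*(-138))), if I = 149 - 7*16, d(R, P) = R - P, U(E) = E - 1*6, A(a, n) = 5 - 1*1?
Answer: -37/966 ≈ -0.038302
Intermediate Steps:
A(a, n) = 4 (A(a, n) = 5 - 1 = 4)
U(E) = -6 + E (U(E) = E - 6 = -6 + E)
I = 37 (I = 149 - 112 = 37)
I/(((A(13, -8) + d(U(5), -4))*(-138))) = 37/(((4 + ((-6 + 5) - 1*(-4)))*(-138))) = 37/(((4 + (-1 + 4))*(-138))) = 37/(((4 + 3)*(-138))) = 37/((7*(-138))) = 37/(-966) = 37*(-1/966) = -37/966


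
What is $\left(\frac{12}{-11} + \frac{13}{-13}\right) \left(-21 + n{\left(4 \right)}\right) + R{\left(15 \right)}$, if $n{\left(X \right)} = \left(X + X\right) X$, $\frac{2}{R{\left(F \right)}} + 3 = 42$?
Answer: $- \frac{895}{39} \approx -22.949$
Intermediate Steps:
$R{\left(F \right)} = \frac{2}{39}$ ($R{\left(F \right)} = \frac{2}{-3 + 42} = \frac{2}{39}$)
$n{\left(X \right)} = 2 X^{2}$ ($n{\left(X \right)} = 2 X X = 2 X^{2}$)
$\left(\frac{12}{-11} + \frac{13}{-13}\right) \left(-21 + n{\left(4 \right)}\right) + R{\left(15 \right)} = \left(\frac{12}{-11} + \frac{13}{-13}\right) \left(-21 + 2 \cdot 4^{2}\right) + \frac{2}{39} = \left(12 \left(- \frac{1}{11}\right) + 13 \left(- \frac{1}{13}\right)\right) \left(-21 + 2 \cdot 16\right) + \frac{2}{39} = \left(- \frac{12}{11} - 1\right) \left(-21 + 32\right) + \frac{2}{39} = \left(- \frac{23}{11}\right) 11 + \frac{2}{39} = -23 + \frac{2}{39} = - \frac{895}{39}$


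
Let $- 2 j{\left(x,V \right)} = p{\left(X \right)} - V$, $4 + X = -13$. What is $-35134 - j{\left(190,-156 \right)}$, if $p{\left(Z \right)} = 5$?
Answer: $- \frac{70107}{2} \approx -35054.0$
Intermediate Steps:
$X = -17$ ($X = -4 - 13 = -17$)
$j{\left(x,V \right)} = - \frac{5}{2} + \frac{V}{2}$ ($j{\left(x,V \right)} = - \frac{5 - V}{2} = - \frac{5}{2} + \frac{V}{2}$)
$-35134 - j{\left(190,-156 \right)} = -35134 - \left(- \frac{5}{2} + \frac{1}{2} \left(-156\right)\right) = -35134 - \left(- \frac{5}{2} - 78\right) = -35134 - - \frac{161}{2} = -35134 + \frac{161}{2} = - \frac{70107}{2}$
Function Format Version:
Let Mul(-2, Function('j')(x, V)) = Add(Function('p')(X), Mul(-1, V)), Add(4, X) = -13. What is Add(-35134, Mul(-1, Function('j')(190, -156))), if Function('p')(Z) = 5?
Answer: Rational(-70107, 2) ≈ -35054.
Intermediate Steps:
X = -17 (X = Add(-4, -13) = -17)
Function('j')(x, V) = Add(Rational(-5, 2), Mul(Rational(1, 2), V)) (Function('j')(x, V) = Mul(Rational(-1, 2), Add(5, Mul(-1, V))) = Add(Rational(-5, 2), Mul(Rational(1, 2), V)))
Add(-35134, Mul(-1, Function('j')(190, -156))) = Add(-35134, Mul(-1, Add(Rational(-5, 2), Mul(Rational(1, 2), -156)))) = Add(-35134, Mul(-1, Add(Rational(-5, 2), -78))) = Add(-35134, Mul(-1, Rational(-161, 2))) = Add(-35134, Rational(161, 2)) = Rational(-70107, 2)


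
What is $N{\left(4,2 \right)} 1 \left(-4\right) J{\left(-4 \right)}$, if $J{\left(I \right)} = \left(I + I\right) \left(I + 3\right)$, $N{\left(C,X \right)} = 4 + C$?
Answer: $-256$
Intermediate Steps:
$J{\left(I \right)} = 2 I \left(3 + I\right)$
$N{\left(4,2 \right)} 1 \left(-4\right) J{\left(-4 \right)} = \left(4 + 4\right) 1 \left(-4\right) 2 \left(-4\right) \left(3 - 4\right) = 8 \cdot 1 \left(-4\right) 2 \left(-4\right) \left(-1\right) = 8 \left(-4\right) 8 = \left(-32\right) 8 = -256$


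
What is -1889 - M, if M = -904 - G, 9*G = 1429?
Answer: -7436/9 ≈ -826.22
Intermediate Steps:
G = 1429/9 (G = (⅑)*1429 = 1429/9 ≈ 158.78)
M = -9565/9 (M = -904 - 1*1429/9 = -904 - 1429/9 = -9565/9 ≈ -1062.8)
-1889 - M = -1889 - 1*(-9565/9) = -1889 + 9565/9 = -7436/9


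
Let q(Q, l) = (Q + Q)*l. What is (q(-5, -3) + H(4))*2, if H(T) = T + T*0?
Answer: 68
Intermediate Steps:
q(Q, l) = 2*Q*l (q(Q, l) = (2*Q)*l = 2*Q*l)
H(T) = T (H(T) = T + 0 = T)
(q(-5, -3) + H(4))*2 = (2*(-5)*(-3) + 4)*2 = (30 + 4)*2 = 34*2 = 68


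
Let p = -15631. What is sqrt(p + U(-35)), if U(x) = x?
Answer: I*sqrt(15666) ≈ 125.16*I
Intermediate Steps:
sqrt(p + U(-35)) = sqrt(-15631 - 35) = sqrt(-15666) = I*sqrt(15666)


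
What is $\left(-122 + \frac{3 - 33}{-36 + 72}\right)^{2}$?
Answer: $\frac{543169}{36} \approx 15088.0$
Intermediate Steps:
$\left(-122 + \frac{3 - 33}{-36 + 72}\right)^{2} = \left(-122 - \frac{30}{36}\right)^{2} = \left(-122 - \frac{5}{6}\right)^{2} = \left(- \frac{737}{6}\right)^{2} = \frac{543169}{36}$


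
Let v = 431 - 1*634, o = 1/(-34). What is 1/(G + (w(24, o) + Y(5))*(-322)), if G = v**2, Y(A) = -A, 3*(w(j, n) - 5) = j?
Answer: 1/38633 ≈ 2.5885e-5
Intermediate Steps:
o = -1/34 ≈ -0.029412
w(j, n) = 5 + j/3
v = -203 (v = 431 - 634 = -203)
G = 41209 (G = (-203)**2 = 41209)
1/(G + (w(24, o) + Y(5))*(-322)) = 1/(41209 + ((5 + (1/3)*24) - 1*5)*(-322)) = 1/(41209 + ((5 + 8) - 5)*(-322)) = 1/(41209 + (13 - 5)*(-322)) = 1/(41209 + 8*(-322)) = 1/(41209 - 2576) = 1/38633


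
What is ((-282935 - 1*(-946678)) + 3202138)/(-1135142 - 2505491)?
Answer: -3865881/3640633 ≈ -1.0619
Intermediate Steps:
((-282935 - 1*(-946678)) + 3202138)/(-1135142 - 2505491) = ((-282935 + 946678) + 3202138)/(-3640633) = (663743 + 3202138)*(-1/3640633) = 3865881*(-1/3640633) = -3865881/3640633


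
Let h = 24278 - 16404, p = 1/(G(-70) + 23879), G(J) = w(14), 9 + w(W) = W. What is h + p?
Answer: 188062617/23884 ≈ 7874.0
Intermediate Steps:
w(W) = -9 + W
G(J) = 5 (G(J) = -9 + 14 = 5)
p = 1/23884 (p = 1/(5 + 23879) = 1/23884 ≈ 4.1869e-5)
h = 7874
h + p = 7874 + 1/23884 = 188062617/23884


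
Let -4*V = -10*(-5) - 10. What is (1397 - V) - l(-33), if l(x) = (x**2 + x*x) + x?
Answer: -738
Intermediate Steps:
V = -10 (V = -(-10*(-5) - 10)/4 = -(50 - 10)/4 = -1/4*40 = -10)
l(x) = x + 2*x**2 (l(x) = (x**2 + x**2) + x = 2*x**2 + x = x + 2*x**2)
(1397 - V) - l(-33) = (1397 - 1*(-10)) - (-33)*(1 + 2*(-33)) = (1397 + 10) - (-33)*(1 - 66) = 1407 - (-33)*(-65) = 1407 - 1*2145 = 1407 - 2145 = -738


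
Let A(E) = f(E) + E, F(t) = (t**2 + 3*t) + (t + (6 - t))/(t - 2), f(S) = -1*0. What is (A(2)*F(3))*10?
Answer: 480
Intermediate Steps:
f(S) = 0
F(t) = t**2 + 3*t + 6/(-2 + t) (F(t) = (t**2 + 3*t) + 6/(-2 + t) = t**2 + 3*t + 6/(-2 + t))
A(E) = E (A(E) = 0 + E = E)
(A(2)*F(3))*10 = (2*((6 + 3**2 + 3**3 - 6*3)/(-2 + 3)))*10 = (2*((6 + 9 + 27 - 18)/1))*10 = (2*(1*24))*10 = (2*24)*10 = 48*10 = 480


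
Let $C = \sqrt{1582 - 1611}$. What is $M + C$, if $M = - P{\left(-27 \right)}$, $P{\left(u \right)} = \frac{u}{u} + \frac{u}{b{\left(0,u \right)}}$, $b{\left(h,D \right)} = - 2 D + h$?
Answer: $- \frac{1}{2} + i \sqrt{29} \approx -0.5 + 5.3852 i$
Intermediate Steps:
$b{\left(h,D \right)} = h - 2 D$
$P{\left(u \right)} = \frac{1}{2}$ ($P{\left(u \right)} = \frac{u}{u} + \frac{u}{0 - 2 u} = 1 + \frac{u}{\left(-2\right) u} = 1 + u \left(- \frac{1}{2 u}\right) = 1 - \frac{1}{2} = \frac{1}{2}$)
$M = - \frac{1}{2}$ ($M = \left(-1\right) \frac{1}{2} = - \frac{1}{2} \approx -0.5$)
$C = i \sqrt{29}$ ($C = \sqrt{-29} = i \sqrt{29} \approx 5.3852 i$)
$M + C = - \frac{1}{2} + i \sqrt{29}$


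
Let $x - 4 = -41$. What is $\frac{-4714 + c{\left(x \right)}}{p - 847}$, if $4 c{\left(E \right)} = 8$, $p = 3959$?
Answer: $- \frac{589}{389} \approx -1.5141$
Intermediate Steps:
$x = -37$ ($x = 4 - 41 = -37$)
$c{\left(E \right)} = 2$ ($c{\left(E \right)} = \frac{1}{4} \cdot 8 = 2$)
$\frac{-4714 + c{\left(x \right)}}{p - 847} = \frac{-4714 + 2}{3959 - 847} = - \frac{4712}{3112} = \left(-4712\right) \frac{1}{3112} = - \frac{589}{389}$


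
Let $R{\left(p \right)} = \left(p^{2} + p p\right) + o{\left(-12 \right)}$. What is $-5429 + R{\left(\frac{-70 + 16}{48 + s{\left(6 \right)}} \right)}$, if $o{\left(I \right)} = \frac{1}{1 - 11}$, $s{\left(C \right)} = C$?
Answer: $- \frac{54271}{10} \approx -5427.1$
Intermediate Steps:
$o{\left(I \right)} = - \frac{1}{10}$ ($o{\left(I \right)} = \frac{1}{-10} = - \frac{1}{10}$)
$R{\left(p \right)} = - \frac{1}{10} + 2 p^{2}$ ($R{\left(p \right)} = \left(p^{2} + p p\right) - \frac{1}{10} = \left(p^{2} + p^{2}\right) - \frac{1}{10} = 2 p^{2} - \frac{1}{10} = - \frac{1}{10} + 2 p^{2}$)
$-5429 + R{\left(\frac{-70 + 16}{48 + s{\left(6 \right)}} \right)} = -5429 - \left(\frac{1}{10} - 2 \left(\frac{-70 + 16}{48 + 6}\right)^{2}\right) = -5429 - \left(\frac{1}{10} - 2 \left(- \frac{54}{54}\right)^{2}\right) = -5429 - \left(\frac{1}{10} - 2 \left(\left(-54\right) \frac{1}{54}\right)^{2}\right) = -5429 - \left(\frac{1}{10} - 2 \left(-1\right)^{2}\right) = -5429 + \left(- \frac{1}{10} + 2 \cdot 1\right) = -5429 + \left(- \frac{1}{10} + 2\right) = -5429 + \frac{19}{10} = - \frac{54271}{10}$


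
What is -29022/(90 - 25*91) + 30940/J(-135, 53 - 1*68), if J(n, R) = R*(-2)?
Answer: 6847456/6555 ≈ 1044.6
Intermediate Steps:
J(n, R) = -2*R
-29022/(90 - 25*91) + 30940/J(-135, 53 - 1*68) = -29022/(90 - 25*91) + 30940/((-2*(53 - 1*68))) = -29022/(90 - 2275) + 30940/((-2*(53 - 68))) = -29022/(-2185) + 30940/((-2*(-15))) = -29022*(-1/2185) + 30940/30 = 29022/2185 + 30940*(1/30) = 29022/2185 + 3094/3 = 6847456/6555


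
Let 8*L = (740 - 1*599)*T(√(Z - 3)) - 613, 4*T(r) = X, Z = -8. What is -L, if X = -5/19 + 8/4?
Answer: 41935/608 ≈ 68.972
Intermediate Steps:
X = 33/19 (X = -5*1/19 + 8*(¼) = -5/19 + 2 = 33/19 ≈ 1.7368)
T(r) = 33/76 (T(r) = (¼)*(33/19) = 33/76)
L = -41935/608 (L = ((740 - 1*599)*(33/76) - 613)/8 = ((740 - 599)*(33/76) - 613)/8 = (141*(33/76) - 613)/8 = (4653/76 - 613)/8 = (⅛)*(-41935/76) = -41935/608 ≈ -68.972)
-L = -1*(-41935/608) = 41935/608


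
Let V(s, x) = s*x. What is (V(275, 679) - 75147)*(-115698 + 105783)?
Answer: -1106295870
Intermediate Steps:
(V(275, 679) - 75147)*(-115698 + 105783) = (275*679 - 75147)*(-115698 + 105783) = (186725 - 75147)*(-9915) = 111578*(-9915) = -1106295870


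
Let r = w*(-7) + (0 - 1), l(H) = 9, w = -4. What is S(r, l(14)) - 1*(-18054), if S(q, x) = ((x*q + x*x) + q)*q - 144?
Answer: 27387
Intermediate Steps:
r = 27 (r = -4*(-7) + (0 - 1) = 28 - 1 = 27)
S(q, x) = -144 + q*(q + x**2 + q*x) (S(q, x) = ((q*x + x**2) + q)*q - 144 = ((x**2 + q*x) + q)*q - 144 = (q + x**2 + q*x)*q - 144 = q*(q + x**2 + q*x) - 144 = -144 + q*(q + x**2 + q*x))
S(r, l(14)) - 1*(-18054) = (-144 + 27**2 + 27*9**2 + 9*27**2) - 1*(-18054) = (-144 + 729 + 27*81 + 9*729) + 18054 = (-144 + 729 + 2187 + 6561) + 18054 = 9333 + 18054 = 27387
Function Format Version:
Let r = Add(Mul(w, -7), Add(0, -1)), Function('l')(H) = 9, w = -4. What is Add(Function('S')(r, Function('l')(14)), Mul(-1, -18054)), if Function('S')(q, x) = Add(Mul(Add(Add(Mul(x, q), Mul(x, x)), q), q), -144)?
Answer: 27387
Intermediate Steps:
r = 27 (r = Add(Mul(-4, -7), Add(0, -1)) = Add(28, -1) = 27)
Function('S')(q, x) = Add(-144, Mul(q, Add(q, Pow(x, 2), Mul(q, x)))) (Function('S')(q, x) = Add(Mul(Add(Add(Mul(q, x), Pow(x, 2)), q), q), -144) = Add(Mul(Add(Add(Pow(x, 2), Mul(q, x)), q), q), -144) = Add(Mul(Add(q, Pow(x, 2), Mul(q, x)), q), -144) = Add(Mul(q, Add(q, Pow(x, 2), Mul(q, x))), -144) = Add(-144, Mul(q, Add(q, Pow(x, 2), Mul(q, x)))))
Add(Function('S')(r, Function('l')(14)), Mul(-1, -18054)) = Add(Add(-144, Pow(27, 2), Mul(27, Pow(9, 2)), Mul(9, Pow(27, 2))), Mul(-1, -18054)) = Add(Add(-144, 729, Mul(27, 81), Mul(9, 729)), 18054) = Add(Add(-144, 729, 2187, 6561), 18054) = Add(9333, 18054) = 27387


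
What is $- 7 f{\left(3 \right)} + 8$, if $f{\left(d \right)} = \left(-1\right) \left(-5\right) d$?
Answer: $-97$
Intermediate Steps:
$f{\left(d \right)} = 5 d$
$- 7 f{\left(3 \right)} + 8 = - 7 \cdot 5 \cdot 3 + 8 = \left(-7\right) 15 + 8 = -105 + 8 = -97$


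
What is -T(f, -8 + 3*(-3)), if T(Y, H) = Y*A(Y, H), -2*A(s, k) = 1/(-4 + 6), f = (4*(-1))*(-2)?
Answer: 2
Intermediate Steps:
f = 8 (f = -4*(-2) = 8)
A(s, k) = -¼ (A(s, k) = -1/(2*(-4 + 6)) = -½/2 = -½*½ = -¼)
T(Y, H) = -Y/4 (T(Y, H) = Y*(-¼) = -Y/4)
-T(f, -8 + 3*(-3)) = -(-1)*8/4 = -1*(-2) = 2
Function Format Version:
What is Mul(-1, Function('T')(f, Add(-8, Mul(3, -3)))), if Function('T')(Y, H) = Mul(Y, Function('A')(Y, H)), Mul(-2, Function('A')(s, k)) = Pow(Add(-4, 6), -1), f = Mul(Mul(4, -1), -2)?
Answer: 2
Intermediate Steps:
f = 8 (f = Mul(-4, -2) = 8)
Function('A')(s, k) = Rational(-1, 4) (Function('A')(s, k) = Mul(Rational(-1, 2), Pow(Add(-4, 6), -1)) = Mul(Rational(-1, 2), Pow(2, -1)) = Mul(Rational(-1, 2), Rational(1, 2)) = Rational(-1, 4))
Function('T')(Y, H) = Mul(Rational(-1, 4), Y) (Function('T')(Y, H) = Mul(Y, Rational(-1, 4)) = Mul(Rational(-1, 4), Y))
Mul(-1, Function('T')(f, Add(-8, Mul(3, -3)))) = Mul(-1, Mul(Rational(-1, 4), 8)) = Mul(-1, -2) = 2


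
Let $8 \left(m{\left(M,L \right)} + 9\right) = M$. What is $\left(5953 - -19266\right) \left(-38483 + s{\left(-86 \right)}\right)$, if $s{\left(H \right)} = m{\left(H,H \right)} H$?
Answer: $- \frac{1855336611}{2} \approx -9.2767 \cdot 10^{8}$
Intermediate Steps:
$m{\left(M,L \right)} = -9 + \frac{M}{8}$
$s{\left(H \right)} = H \left(-9 + \frac{H}{8}\right)$ ($s{\left(H \right)} = \left(-9 + \frac{H}{8}\right) H = H \left(-9 + \frac{H}{8}\right)$)
$\left(5953 - -19266\right) \left(-38483 + s{\left(-86 \right)}\right) = \left(5953 - -19266\right) \left(-38483 + \frac{1}{8} \left(-86\right) \left(-72 - 86\right)\right) = \left(5953 + 19266\right) \left(-38483 + \frac{1}{8} \left(-86\right) \left(-158\right)\right) = 25219 \left(-38483 + \frac{3397}{2}\right) = 25219 \left(- \frac{73569}{2}\right) = - \frac{1855336611}{2}$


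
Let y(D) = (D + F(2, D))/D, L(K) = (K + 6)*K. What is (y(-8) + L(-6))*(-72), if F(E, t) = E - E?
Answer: -72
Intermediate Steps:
F(E, t) = 0
L(K) = K*(6 + K) (L(K) = (6 + K)*K = K*(6 + K))
y(D) = 1 (y(D) = (D + 0)/D = D/D = 1)
(y(-8) + L(-6))*(-72) = (1 - 6*(6 - 6))*(-72) = (1 - 6*0)*(-72) = (1 + 0)*(-72) = 1*(-72) = -72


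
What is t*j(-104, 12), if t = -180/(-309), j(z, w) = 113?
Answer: 6780/103 ≈ 65.825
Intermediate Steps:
t = 60/103 (t = -180*(-1/309) = 60/103 ≈ 0.58252)
t*j(-104, 12) = (60/103)*113 = 6780/103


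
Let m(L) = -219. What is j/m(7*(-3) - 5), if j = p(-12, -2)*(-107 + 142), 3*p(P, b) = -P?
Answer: -140/219 ≈ -0.63927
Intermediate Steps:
p(P, b) = -P/3 (p(P, b) = (-P)/3 = -P/3)
j = 140 (j = (-1/3*(-12))*(-107 + 142) = 4*35 = 140)
j/m(7*(-3) - 5) = 140/(-219) = 140*(-1/219) = -140/219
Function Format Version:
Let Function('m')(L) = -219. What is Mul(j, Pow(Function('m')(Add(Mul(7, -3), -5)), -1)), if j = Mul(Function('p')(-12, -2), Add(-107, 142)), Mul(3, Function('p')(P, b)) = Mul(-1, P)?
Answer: Rational(-140, 219) ≈ -0.63927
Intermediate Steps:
Function('p')(P, b) = Mul(Rational(-1, 3), P) (Function('p')(P, b) = Mul(Rational(1, 3), Mul(-1, P)) = Mul(Rational(-1, 3), P))
j = 140 (j = Mul(Mul(Rational(-1, 3), -12), Add(-107, 142)) = Mul(4, 35) = 140)
Mul(j, Pow(Function('m')(Add(Mul(7, -3), -5)), -1)) = Mul(140, Pow(-219, -1)) = Mul(140, Rational(-1, 219)) = Rational(-140, 219)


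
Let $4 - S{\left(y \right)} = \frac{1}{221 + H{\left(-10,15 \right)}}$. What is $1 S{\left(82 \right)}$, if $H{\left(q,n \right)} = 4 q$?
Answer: $\frac{723}{181} \approx 3.9945$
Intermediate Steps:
$S{\left(y \right)} = \frac{723}{181}$ ($S{\left(y \right)} = 4 - \frac{1}{221 + 4 \left(-10\right)} = 4 - \frac{1}{221 - 40} = 4 - \frac{1}{181} = \frac{723}{181}$)
$1 S{\left(82 \right)} = 1 \cdot \frac{723}{181} = \frac{723}{181}$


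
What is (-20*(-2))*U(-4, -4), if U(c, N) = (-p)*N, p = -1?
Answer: -160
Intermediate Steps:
U(c, N) = N (U(c, N) = (-1*(-1))*N = 1*N = N)
(-20*(-2))*U(-4, -4) = -20*(-2)*(-4) = 40*(-4) = -160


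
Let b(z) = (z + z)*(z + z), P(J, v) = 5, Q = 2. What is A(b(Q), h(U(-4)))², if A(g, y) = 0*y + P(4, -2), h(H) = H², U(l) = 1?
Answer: 25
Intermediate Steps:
b(z) = 4*z² (b(z) = (2*z)*(2*z) = 4*z²)
A(g, y) = 5 (A(g, y) = 0*y + 5 = 0 + 5 = 5)
A(b(Q), h(U(-4)))² = 5² = 25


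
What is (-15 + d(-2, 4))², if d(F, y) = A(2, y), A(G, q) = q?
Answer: 121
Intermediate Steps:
d(F, y) = y
(-15 + d(-2, 4))² = (-15 + 4)² = (-11)² = 121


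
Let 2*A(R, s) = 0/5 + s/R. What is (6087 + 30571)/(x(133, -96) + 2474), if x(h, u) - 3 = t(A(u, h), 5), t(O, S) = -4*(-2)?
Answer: 36658/2485 ≈ 14.752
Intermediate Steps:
A(R, s) = s/(2*R) (A(R, s) = (0/5 + s/R)/2 = (0*(1/5) + s/R)/2 = (0 + s/R)/2 = (s/R)/2 = s/(2*R))
t(O, S) = 8
x(h, u) = 11 (x(h, u) = 3 + 8 = 11)
(6087 + 30571)/(x(133, -96) + 2474) = (6087 + 30571)/(11 + 2474) = 36658/2485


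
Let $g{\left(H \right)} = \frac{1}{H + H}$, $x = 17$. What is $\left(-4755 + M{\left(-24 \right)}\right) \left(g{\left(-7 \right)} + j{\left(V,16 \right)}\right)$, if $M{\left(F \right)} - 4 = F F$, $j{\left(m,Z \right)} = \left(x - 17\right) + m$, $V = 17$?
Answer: $- \frac{989475}{14} \approx -70677.0$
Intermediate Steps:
$j{\left(m,Z \right)} = m$ ($j{\left(m,Z \right)} = \left(17 - 17\right) + m = 0 + m = m$)
$M{\left(F \right)} = 4 + F^{2}$ ($M{\left(F \right)} = 4 + F F = 4 + F^{2}$)
$g{\left(H \right)} = \frac{1}{2 H}$
$\left(-4755 + M{\left(-24 \right)}\right) \left(g{\left(-7 \right)} + j{\left(V,16 \right)}\right) = \left(-4755 + \left(4 + \left(-24\right)^{2}\right)\right) \left(\frac{1}{2 \left(-7\right)} + 17\right) = \left(-4755 + \left(4 + 576\right)\right) \left(\frac{1}{2} \left(- \frac{1}{7}\right) + 17\right) = \left(-4755 + 580\right) \left(- \frac{1}{14} + 17\right) = \left(-4175\right) \frac{237}{14} = - \frac{989475}{14}$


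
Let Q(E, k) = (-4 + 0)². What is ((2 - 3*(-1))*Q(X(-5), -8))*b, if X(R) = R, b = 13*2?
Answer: 2080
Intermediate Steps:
b = 26
Q(E, k) = 16 (Q(E, k) = (-4)² = 16)
((2 - 3*(-1))*Q(X(-5), -8))*b = ((2 - 3*(-1))*16)*26 = ((2 + 3)*16)*26 = (5*16)*26 = 80*26 = 2080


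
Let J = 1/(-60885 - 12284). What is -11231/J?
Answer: 821761039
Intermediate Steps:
J = -1/73169 (J = 1/(-73169) = -1/73169 ≈ -1.3667e-5)
-11231/J = -11231/(-1/73169) = -11231*(-73169) = 821761039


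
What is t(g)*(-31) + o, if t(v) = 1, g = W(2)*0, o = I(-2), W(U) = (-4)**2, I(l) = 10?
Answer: -21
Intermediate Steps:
W(U) = 16
o = 10
g = 0 (g = 16*0 = 0)
t(g)*(-31) + o = 1*(-31) + 10 = -31 + 10 = -21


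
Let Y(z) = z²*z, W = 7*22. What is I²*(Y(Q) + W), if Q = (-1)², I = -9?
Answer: 12555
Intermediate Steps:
W = 154
Q = 1
Y(z) = z³
I²*(Y(Q) + W) = (-9)²*(1³ + 154) = 81*(1 + 154) = 81*155 = 12555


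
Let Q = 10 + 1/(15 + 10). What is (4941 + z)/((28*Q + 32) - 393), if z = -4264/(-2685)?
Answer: -66354245/1072389 ≈ -61.875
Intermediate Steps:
Q = 251/25 (Q = 10 + 1/25 = 251/25 ≈ 10.040)
z = 4264/2685 (z = -4264*(-1/2685) = 4264/2685 ≈ 1.5881)
(4941 + z)/((28*Q + 32) - 393) = (4941 + 4264/2685)/((28*(251/25) + 32) - 393) = 13270849/(2685*((7028/25 + 32) - 393)) = 13270849/(2685*(7828/25 - 393)) = 13270849/(2685*(-1997/25)) = (13270849/2685)*(-25/1997) = -66354245/1072389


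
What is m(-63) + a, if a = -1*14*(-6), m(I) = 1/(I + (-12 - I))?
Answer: 1007/12 ≈ 83.917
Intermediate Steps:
m(I) = -1/12 (m(I) = 1/(-12) = -1/12)
a = 84 (a = -14*(-6) = 84)
m(-63) + a = -1/12 + 84 = 1007/12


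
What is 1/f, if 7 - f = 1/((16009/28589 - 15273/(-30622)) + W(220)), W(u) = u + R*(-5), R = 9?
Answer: 154131030045/1078041757957 ≈ 0.14297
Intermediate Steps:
W(u) = -45 + u (W(u) = u + 9*(-5) = u - 45 = -45 + u)
f = 1078041757957/154131030045 (f = 7 - 1/((16009/28589 - 15273/(-30622)) + (-45 + 220)) = 7 - 1/((16009*(1/28589) - 15273*(-1/30622)) + 175) = 7 - 1/((16009/28589 + 15273/30622) + 175) = 7 - 1/(926867395/875452358 + 175) = 7 - 1/154131030045/875452358 = 7 - 1*875452358/154131030045 = 7 - 875452358/154131030045 = 1078041757957/154131030045 ≈ 6.9943)
1/f = 1/(1078041757957/154131030045) = 154131030045/1078041757957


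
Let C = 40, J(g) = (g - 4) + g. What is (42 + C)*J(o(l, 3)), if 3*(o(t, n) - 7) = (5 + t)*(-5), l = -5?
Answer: 820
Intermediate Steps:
o(t, n) = -4/3 - 5*t/3 (o(t, n) = 7 + ((5 + t)*(-5))/3 = 7 + (-25 - 5*t)/3 = 7 + (-25/3 - 5*t/3) = -4/3 - 5*t/3)
J(g) = -4 + 2*g (J(g) = (-4 + g) + g = -4 + 2*g)
(42 + C)*J(o(l, 3)) = (42 + 40)*(-4 + 2*(-4/3 - 5/3*(-5))) = 82*(-4 + 2*(-4/3 + 25/3)) = 82*(-4 + 2*7) = 82*(-4 + 14) = 82*10 = 820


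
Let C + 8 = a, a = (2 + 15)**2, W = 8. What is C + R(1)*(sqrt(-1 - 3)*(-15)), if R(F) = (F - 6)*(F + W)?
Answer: 281 + 1350*I ≈ 281.0 + 1350.0*I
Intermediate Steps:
R(F) = (-6 + F)*(8 + F) (R(F) = (F - 6)*(F + 8) = (-6 + F)*(8 + F))
a = 289 (a = 17**2 = 289)
C = 281 (C = -8 + 289 = 281)
C + R(1)*(sqrt(-1 - 3)*(-15)) = 281 + (-48 + 1**2 + 2*1)*(sqrt(-1 - 3)*(-15)) = 281 + (-48 + 1 + 2)*(sqrt(-4)*(-15)) = 281 - 45*2*I*(-15) = 281 - (-1350)*I = 281 + 1350*I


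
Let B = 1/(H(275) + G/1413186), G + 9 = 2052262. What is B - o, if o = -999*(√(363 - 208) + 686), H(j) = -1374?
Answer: 1329279791529468/1939665311 + 999*√155 ≈ 6.9775e+5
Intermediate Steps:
G = 2052253 (G = -9 + 2052262 = 2052253)
B = -1413186/1939665311 (B = 1/(-1374 + 2052253/1413186) = 1/(-1939665311/1413186) = -1413186/1939665311 ≈ -0.00072857)
o = -685314 - 999*√155 (o = -999*(√155 + 686) = -999*(686 + √155) = -685314 - 999*√155 ≈ -6.9775e+5)
B - o = -1413186/1939665311 - (-685314 - 999*√155) = -1413186/1939665311 + (685314 + 999*√155) = 1329279791529468/1939665311 + 999*√155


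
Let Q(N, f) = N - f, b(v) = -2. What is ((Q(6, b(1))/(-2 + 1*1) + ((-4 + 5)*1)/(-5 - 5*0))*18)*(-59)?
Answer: 43542/5 ≈ 8708.4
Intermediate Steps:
((Q(6, b(1))/(-2 + 1*1) + ((-4 + 5)*1)/(-5 - 5*0))*18)*(-59) = (((6 - 1*(-2))/(-2 + 1*1) + ((-4 + 5)*1)/(-5 - 5*0))*18)*(-59) = (((6 + 2)/(-2 + 1) + (1*1)/(-5 + 0))*18)*(-59) = ((8/(-1) + 1/(-5))*18)*(-59) = ((8*(-1) + 1*(-1/5))*18)*(-59) = ((-8 - 1/5)*18)*(-59) = -41/5*18*(-59) = -738/5*(-59) = 43542/5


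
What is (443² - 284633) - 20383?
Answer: -108767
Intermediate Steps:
(443² - 284633) - 20383 = (196249 - 284633) - 20383 = -88384 - 20383 = -108767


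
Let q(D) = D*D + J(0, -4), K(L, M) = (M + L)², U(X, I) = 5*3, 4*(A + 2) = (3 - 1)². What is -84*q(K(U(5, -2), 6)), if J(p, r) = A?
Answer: -16336320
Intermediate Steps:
A = -1 (A = -2 + (3 - 1)²/4 = -2 + (¼)*2² = -2 + (¼)*4 = -2 + 1 = -1)
U(X, I) = 15
J(p, r) = -1
K(L, M) = (L + M)²
q(D) = -1 + D² (q(D) = D*D - 1 = D² - 1 = -1 + D²)
-84*q(K(U(5, -2), 6)) = -84*(-1 + ((15 + 6)²)²) = -84*(-1 + (21²)²) = -84*(-1 + 441²) = -84*(-1 + 194481) = -84*194480 = -16336320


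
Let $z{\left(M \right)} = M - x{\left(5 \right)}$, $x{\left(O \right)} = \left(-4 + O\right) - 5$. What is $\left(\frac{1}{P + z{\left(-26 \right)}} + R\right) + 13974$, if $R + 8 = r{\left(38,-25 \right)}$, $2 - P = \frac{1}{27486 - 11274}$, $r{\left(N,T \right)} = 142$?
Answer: $\frac{4574375816}{324241} \approx 14108.0$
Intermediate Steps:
$P = \frac{32423}{16212}$ ($P = 2 - \frac{1}{27486 - 11274} = 2 - \frac{1}{16212} = \frac{32423}{16212} \approx 1.9999$)
$x{\left(O \right)} = -9 + O$
$R = 134$ ($R = -8 + 142 = 134$)
$z{\left(M \right)} = 4 + M$ ($z{\left(M \right)} = M - \left(-9 + 5\right) = M - -4 = M + 4 = 4 + M$)
$\left(\frac{1}{P + z{\left(-26 \right)}} + R\right) + 13974 = \left(\frac{1}{\frac{32423}{16212} + \left(4 - 26\right)} + 134\right) + 13974 = \left(\frac{1}{\frac{32423}{16212} - 22} + 134\right) + 13974 = \left(\frac{1}{- \frac{324241}{16212}} + 134\right) + 13974 = \left(- \frac{16212}{324241} + 134\right) + 13974 = \frac{43432082}{324241} + 13974 = \frac{4574375816}{324241}$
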